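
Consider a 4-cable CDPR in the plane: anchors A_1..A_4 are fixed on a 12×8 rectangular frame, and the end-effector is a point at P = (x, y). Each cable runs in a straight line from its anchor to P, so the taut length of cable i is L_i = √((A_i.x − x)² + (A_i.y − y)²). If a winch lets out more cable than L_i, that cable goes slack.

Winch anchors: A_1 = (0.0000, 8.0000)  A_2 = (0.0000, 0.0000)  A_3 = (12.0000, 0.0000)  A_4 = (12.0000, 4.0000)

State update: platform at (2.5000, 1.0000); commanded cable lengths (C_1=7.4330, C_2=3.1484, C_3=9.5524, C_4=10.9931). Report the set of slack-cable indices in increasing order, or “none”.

2, 4

i=1: geometric 7.4330 vs commanded 7.4330 ⇒ taut
i=2: geometric 2.6926 vs commanded 3.1484 ⇒ slack
i=3: geometric 9.5525 vs commanded 9.5524 ⇒ taut
i=4: geometric 9.9624 vs commanded 10.9931 ⇒ slack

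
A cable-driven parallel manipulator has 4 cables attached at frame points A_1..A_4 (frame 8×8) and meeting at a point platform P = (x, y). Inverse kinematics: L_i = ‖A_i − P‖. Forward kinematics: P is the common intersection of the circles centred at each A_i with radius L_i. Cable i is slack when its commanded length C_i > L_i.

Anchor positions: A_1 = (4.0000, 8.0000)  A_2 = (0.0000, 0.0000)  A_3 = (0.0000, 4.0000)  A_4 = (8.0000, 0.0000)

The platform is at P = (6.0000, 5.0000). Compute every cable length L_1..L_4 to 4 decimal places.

L_1 = √((4.0000−6.0000)² + (8.0000−5.0000)²) = 3.6056
L_2 = √((0.0000−6.0000)² + (0.0000−5.0000)²) = 7.8102
L_3 = √((0.0000−6.0000)² + (4.0000−5.0000)²) = 6.0828
L_4 = √((8.0000−6.0000)² + (0.0000−5.0000)²) = 5.3852

(3.6056, 7.8102, 6.0828, 5.3852)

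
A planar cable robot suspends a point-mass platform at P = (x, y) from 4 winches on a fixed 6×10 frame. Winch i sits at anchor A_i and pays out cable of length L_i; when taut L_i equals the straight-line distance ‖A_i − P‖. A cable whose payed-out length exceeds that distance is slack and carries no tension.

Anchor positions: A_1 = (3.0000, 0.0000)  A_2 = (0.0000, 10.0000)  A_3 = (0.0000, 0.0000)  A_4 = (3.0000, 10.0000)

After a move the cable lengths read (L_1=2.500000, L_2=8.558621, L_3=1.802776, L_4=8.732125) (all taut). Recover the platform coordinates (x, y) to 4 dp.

circle eqns → linear via eq_j − eq_1; set c_j = A_j·A_j − L_j²
c_1 = 9.0000+0.0000−6.2500 = 2.7500
6.0000·x − 20.0000·y = c_1−c_2 = -24.0000
6.0000·x + 0.0000·y = c_1−c_3 = 6.0000
0.0000·x − 20.0000·y = c_1−c_4 = -30.0000
solve first two rows → x=1.0000, y=1.5000
check cable 4: ‖A_4−P‖² = 76.2500 ≈ L_4² = 76.2500 ✓

(1.0000, 1.5000)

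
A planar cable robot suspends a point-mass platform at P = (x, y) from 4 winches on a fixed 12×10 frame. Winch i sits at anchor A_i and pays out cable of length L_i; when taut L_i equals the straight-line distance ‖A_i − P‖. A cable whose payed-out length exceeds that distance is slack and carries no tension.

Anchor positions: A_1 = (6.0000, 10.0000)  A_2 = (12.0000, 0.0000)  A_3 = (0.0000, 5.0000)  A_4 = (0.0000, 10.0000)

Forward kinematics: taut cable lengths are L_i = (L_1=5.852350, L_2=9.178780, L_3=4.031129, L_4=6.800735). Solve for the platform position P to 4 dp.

expand ‖A_i−P‖²=L_i² and subtract eq 1 (k_i ≔ ‖A_i‖²−L_i²)
k_1 = 36.0000+100.0000−34.2500 = 101.7500
eq1−eq2 → [-12.0000  20.0000]·P = 42.0000
eq1−eq3 → [12.0000  10.0000]·P = 93.0000
eq1−eq4 → [12.0000  0.0000]·P = 48.0000
2×2 solve → P = (4.0000, 4.5000)
check cable 4: ‖A_4−P‖² = 46.2500 ≈ L_4² = 46.2500 ✓

(4.0000, 4.5000)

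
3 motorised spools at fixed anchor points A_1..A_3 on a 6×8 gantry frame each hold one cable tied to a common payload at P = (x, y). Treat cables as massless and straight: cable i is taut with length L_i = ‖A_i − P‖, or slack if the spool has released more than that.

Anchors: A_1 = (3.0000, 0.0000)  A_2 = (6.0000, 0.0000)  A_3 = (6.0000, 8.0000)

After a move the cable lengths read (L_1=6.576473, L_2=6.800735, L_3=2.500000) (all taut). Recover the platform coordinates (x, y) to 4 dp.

(4.0000, 6.5000)

circle eqns → linear via eq_j − eq_1; set c_j = A_j·A_j − L_j²
c_1 = 9.0000+0.0000−43.2500 = -34.2500
-6.0000·x + 0.0000·y = c_1−c_2 = -24.0000
-6.0000·x − 16.0000·y = c_1−c_3 = -128.0000
solve first two rows → x=4.0000, y=6.5000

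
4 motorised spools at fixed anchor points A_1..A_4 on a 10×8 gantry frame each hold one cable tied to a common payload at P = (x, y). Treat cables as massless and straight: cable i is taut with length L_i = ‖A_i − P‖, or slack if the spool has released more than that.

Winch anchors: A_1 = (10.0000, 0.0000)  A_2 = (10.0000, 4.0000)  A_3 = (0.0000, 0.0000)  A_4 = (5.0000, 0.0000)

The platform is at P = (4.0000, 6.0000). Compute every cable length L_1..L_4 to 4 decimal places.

(8.4853, 6.3246, 7.2111, 6.0828)

L_1: Δ = A_1−P = (6.0000, -6.0000) → ‖Δ‖ = √72.0000 = 8.4853
L_2: Δ = A_2−P = (6.0000, -2.0000) → ‖Δ‖ = √40.0000 = 6.3246
L_3: Δ = A_3−P = (-4.0000, -6.0000) → ‖Δ‖ = √52.0000 = 7.2111
L_4: Δ = A_4−P = (1.0000, -6.0000) → ‖Δ‖ = √37.0000 = 6.0828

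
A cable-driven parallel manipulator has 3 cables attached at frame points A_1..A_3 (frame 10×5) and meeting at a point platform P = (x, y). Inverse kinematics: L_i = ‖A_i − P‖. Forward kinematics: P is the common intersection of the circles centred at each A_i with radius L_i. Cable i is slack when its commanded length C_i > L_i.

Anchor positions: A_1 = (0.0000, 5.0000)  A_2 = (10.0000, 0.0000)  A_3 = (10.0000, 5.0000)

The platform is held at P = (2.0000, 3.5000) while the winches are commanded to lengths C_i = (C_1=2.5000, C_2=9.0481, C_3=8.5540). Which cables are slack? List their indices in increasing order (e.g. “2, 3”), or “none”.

cable 1: √((-2.0000)²+(1.5000)²)=2.5000, C_1=2.5000: taut
cable 2: √((8.0000)²+(-3.5000)²)=8.7321, C_2=9.0481: slack
cable 3: √((8.0000)²+(1.5000)²)=8.1394, C_3=8.5540: slack

2, 3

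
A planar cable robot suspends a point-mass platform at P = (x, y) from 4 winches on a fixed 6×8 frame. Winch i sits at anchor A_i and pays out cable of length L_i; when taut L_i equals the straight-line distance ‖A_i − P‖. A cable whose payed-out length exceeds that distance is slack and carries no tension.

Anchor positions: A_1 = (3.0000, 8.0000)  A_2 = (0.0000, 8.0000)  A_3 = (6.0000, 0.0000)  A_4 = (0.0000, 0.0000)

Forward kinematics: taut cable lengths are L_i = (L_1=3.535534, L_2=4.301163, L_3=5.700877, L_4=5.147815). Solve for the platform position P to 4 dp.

each cable: (A_i−P)·(A_i−P) = L_i²; let q_i = ‖A_i‖²−L_i²
q_1 = 9.0000+64.0000−12.5000 = 60.5000
row 1: 6.0000x + 0.0000y = 15.0000  (q_2=45.5000)
row 2: -6.0000x + 16.0000y = 57.0000  (q_3=3.5000)
row 3: 6.0000x + 16.0000y = 87.0000  (q_4=-26.5000)
Cramer on rows 1–2 → x = 2.5000, y = 4.5000
check cable 4: ‖A_4−P‖² = 26.5000 ≈ L_4² = 26.5000 ✓

(2.5000, 4.5000)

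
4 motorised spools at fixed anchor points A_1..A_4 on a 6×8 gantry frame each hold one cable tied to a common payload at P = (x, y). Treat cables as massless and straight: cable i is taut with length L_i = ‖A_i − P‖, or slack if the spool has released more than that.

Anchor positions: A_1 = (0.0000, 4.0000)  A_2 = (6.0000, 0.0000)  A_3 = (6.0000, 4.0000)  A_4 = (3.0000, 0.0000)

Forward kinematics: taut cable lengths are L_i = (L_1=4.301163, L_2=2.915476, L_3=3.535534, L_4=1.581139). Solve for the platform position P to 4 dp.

circle eqns → linear via eq_j − eq_1; set c_j = A_j·A_j − L_j²
c_1 = 0.0000+16.0000−18.5000 = -2.5000
-12.0000·x + 8.0000·y = c_1−c_2 = -30.0000
-12.0000·x + 0.0000·y = c_1−c_3 = -42.0000
-6.0000·x + 8.0000·y = c_1−c_4 = -9.0000
solve first two rows → x=3.5000, y=1.5000
check cable 4: ‖A_4−P‖² = 2.5000 ≈ L_4² = 2.5000 ✓

(3.5000, 1.5000)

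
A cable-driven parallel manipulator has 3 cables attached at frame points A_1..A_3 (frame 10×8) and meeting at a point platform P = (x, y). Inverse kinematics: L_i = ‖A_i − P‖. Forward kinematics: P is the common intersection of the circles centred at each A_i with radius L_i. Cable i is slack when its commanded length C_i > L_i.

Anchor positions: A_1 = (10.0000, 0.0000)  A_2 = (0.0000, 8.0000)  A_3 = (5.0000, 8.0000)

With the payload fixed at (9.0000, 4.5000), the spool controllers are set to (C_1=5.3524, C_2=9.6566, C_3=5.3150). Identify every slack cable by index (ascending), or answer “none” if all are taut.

1

cable 1: √((1.0000)²+(-4.5000)²)=4.6098, C_1=5.3524: slack
cable 2: √((-9.0000)²+(3.5000)²)=9.6566, C_2=9.6566: taut
cable 3: √((-4.0000)²+(3.5000)²)=5.3151, C_3=5.3150: taut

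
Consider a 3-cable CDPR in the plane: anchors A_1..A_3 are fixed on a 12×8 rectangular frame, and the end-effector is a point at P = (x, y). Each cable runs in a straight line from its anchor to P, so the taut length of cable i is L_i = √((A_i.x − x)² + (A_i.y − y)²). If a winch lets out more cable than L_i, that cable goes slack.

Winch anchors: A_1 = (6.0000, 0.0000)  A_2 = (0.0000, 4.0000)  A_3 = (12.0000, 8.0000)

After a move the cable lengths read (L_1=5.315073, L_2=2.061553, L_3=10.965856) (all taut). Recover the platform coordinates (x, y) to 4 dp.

expand ‖A_i−P‖²=L_i² and subtract eq 1 (c_i ≔ ‖A_i‖²−L_i²)
c_1 = 36.0000+0.0000−28.2500 = 7.7500
eq1−eq2 → [12.0000  -8.0000]·P = -4.0000
eq1−eq3 → [-12.0000  -16.0000]·P = -80.0000
2×2 solve → P = (2.0000, 3.5000)

(2.0000, 3.5000)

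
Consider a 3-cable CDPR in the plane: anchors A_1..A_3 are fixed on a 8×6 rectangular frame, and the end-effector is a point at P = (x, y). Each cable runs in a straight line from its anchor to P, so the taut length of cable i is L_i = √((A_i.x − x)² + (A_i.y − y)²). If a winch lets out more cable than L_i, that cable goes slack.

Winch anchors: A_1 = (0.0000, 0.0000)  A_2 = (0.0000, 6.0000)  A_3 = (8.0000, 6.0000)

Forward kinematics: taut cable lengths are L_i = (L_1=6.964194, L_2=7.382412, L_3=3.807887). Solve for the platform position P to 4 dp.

(6.5000, 2.5000)

each cable: (A_i−P)·(A_i−P) = L_i²; let q_i = ‖A_i‖²−L_i²
q_1 = 0.0000+0.0000−48.5000 = -48.5000
row 1: 0.0000x − 12.0000y = -30.0000  (q_2=-18.5000)
row 2: -16.0000x − 12.0000y = -134.0000  (q_3=85.5000)
Cramer on rows 1–2 → x = 6.5000, y = 2.5000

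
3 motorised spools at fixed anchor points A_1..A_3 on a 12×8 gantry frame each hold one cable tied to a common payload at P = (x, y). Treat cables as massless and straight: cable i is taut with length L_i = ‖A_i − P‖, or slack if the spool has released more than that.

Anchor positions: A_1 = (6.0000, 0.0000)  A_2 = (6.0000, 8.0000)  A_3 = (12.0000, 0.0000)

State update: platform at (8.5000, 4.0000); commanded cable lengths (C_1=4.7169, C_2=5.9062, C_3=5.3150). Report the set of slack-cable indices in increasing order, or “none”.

cable 1: L_1 = ‖A_1−P‖ = 4.7170;  C_1 = 4.7169 → taut
cable 2: L_2 = ‖A_2−P‖ = 4.7170;  C_2 = 5.9062 → slack
cable 3: L_3 = ‖A_3−P‖ = 5.3151;  C_3 = 5.3150 → taut

2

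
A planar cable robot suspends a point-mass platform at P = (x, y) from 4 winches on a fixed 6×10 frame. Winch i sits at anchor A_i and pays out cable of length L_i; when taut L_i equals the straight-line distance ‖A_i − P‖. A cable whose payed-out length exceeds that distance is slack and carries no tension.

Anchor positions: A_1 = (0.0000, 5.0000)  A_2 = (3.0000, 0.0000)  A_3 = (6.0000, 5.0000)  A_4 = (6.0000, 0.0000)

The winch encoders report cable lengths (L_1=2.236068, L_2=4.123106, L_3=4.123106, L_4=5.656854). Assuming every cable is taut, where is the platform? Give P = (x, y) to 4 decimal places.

(2.0000, 4.0000)

expand ‖A_i−P‖²=L_i² and subtract eq 1 (c_i ≔ ‖A_i‖²−L_i²)
c_1 = 0.0000+25.0000−5.0000 = 20.0000
eq1−eq2 → [-6.0000  10.0000]·P = 28.0000
eq1−eq3 → [-12.0000  0.0000]·P = -24.0000
eq1−eq4 → [-12.0000  10.0000]·P = 16.0000
2×2 solve → P = (2.0000, 4.0000)
check cable 4: ‖A_4−P‖² = 32.0000 ≈ L_4² = 32.0000 ✓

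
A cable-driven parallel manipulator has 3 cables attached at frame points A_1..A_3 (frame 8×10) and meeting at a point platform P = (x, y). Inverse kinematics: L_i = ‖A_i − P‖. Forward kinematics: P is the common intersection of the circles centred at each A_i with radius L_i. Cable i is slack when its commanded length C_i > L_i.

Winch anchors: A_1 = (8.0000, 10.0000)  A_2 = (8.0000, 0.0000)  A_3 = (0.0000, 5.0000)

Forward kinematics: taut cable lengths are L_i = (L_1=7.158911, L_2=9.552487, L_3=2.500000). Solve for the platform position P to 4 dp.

circle eqns → linear via eq_j − eq_1; set c_j = A_j·A_j − L_j²
c_1 = 64.0000+100.0000−51.2500 = 112.7500
0.0000·x + 20.0000·y = c_1−c_2 = 140.0000
16.0000·x + 10.0000·y = c_1−c_3 = 94.0000
solve first two rows → x=1.5000, y=7.0000

(1.5000, 7.0000)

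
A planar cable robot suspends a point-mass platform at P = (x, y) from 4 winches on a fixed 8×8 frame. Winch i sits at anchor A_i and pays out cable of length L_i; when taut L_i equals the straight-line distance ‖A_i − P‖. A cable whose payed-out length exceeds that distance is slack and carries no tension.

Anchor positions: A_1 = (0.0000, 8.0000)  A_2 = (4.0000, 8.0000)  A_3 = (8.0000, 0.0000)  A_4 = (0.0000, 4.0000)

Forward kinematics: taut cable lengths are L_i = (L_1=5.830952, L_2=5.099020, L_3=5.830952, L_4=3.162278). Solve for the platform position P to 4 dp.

(3.0000, 3.0000)

each cable: (A_i−P)·(A_i−P) = L_i²; let k_i = ‖A_i‖²−L_i²
k_1 = 0.0000+64.0000−34.0000 = 30.0000
row 1: -8.0000x + 0.0000y = -24.0000  (k_2=54.0000)
row 2: -16.0000x + 16.0000y = 0.0000  (k_3=30.0000)
row 3: 0.0000x + 8.0000y = 24.0000  (k_4=6.0000)
Cramer on rows 1–2 → x = 3.0000, y = 3.0000
check cable 4: ‖A_4−P‖² = 10.0000 ≈ L_4² = 10.0000 ✓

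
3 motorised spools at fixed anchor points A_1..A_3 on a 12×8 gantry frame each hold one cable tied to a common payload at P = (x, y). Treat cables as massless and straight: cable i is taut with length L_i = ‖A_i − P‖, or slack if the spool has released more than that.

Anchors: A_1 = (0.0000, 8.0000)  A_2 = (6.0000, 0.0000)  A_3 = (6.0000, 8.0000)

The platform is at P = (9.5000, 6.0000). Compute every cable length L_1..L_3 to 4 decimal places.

L_1 = √((0.0000−9.5000)² + (8.0000−6.0000)²) = 9.7082
L_2 = √((6.0000−9.5000)² + (0.0000−6.0000)²) = 6.9462
L_3 = √((6.0000−9.5000)² + (8.0000−6.0000)²) = 4.0311

(9.7082, 6.9462, 4.0311)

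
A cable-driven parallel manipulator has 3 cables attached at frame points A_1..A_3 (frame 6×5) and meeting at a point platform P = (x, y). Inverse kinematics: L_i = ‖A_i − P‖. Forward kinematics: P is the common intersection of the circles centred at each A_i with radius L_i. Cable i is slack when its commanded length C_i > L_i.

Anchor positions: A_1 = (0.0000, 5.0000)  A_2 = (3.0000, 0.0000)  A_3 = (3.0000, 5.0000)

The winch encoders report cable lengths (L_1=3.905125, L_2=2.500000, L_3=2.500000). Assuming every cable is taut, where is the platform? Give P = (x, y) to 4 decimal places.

(3.0000, 2.5000)

each cable: (A_i−P)·(A_i−P) = L_i²; let k_i = ‖A_i‖²−L_i²
k_1 = 0.0000+25.0000−15.2500 = 9.7500
row 1: -6.0000x + 10.0000y = 7.0000  (k_2=2.7500)
row 2: -6.0000x + 0.0000y = -18.0000  (k_3=27.7500)
Cramer on rows 1–2 → x = 3.0000, y = 2.5000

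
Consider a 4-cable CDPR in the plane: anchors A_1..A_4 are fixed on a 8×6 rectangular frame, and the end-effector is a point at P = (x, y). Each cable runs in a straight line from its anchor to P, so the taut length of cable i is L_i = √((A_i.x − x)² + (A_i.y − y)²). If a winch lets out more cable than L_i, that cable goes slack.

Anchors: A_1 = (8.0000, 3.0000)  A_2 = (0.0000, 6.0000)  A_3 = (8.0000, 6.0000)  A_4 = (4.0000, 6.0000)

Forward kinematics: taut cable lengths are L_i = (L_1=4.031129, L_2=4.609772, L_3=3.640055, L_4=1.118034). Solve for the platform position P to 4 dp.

expand ‖A_i−P‖²=L_i² and subtract eq 1 (q_i ≔ ‖A_i‖²−L_i²)
q_1 = 64.0000+9.0000−16.2500 = 56.7500
eq1−eq2 → [16.0000  -6.0000]·P = 42.0000
eq1−eq3 → [0.0000  -6.0000]·P = -30.0000
eq1−eq4 → [8.0000  -6.0000]·P = 6.0000
2×2 solve → P = (4.5000, 5.0000)
check cable 4: ‖A_4−P‖² = 1.2500 ≈ L_4² = 1.2500 ✓

(4.5000, 5.0000)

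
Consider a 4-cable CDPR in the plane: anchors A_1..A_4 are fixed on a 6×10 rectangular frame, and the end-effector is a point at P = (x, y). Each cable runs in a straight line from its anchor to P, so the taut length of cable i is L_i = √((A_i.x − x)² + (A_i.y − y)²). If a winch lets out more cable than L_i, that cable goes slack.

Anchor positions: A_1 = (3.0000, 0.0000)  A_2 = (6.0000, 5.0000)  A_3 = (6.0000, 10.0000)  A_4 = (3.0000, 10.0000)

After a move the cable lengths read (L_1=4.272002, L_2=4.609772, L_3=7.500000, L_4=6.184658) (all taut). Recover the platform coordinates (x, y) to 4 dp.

(1.5000, 4.0000)

expand ‖A_i−P‖²=L_i² and subtract eq 1 (q_i ≔ ‖A_i‖²−L_i²)
q_1 = 9.0000+0.0000−18.2500 = -9.2500
eq1−eq2 → [-6.0000  -10.0000]·P = -49.0000
eq1−eq3 → [-6.0000  -20.0000]·P = -89.0000
eq1−eq4 → [0.0000  -20.0000]·P = -80.0000
2×2 solve → P = (1.5000, 4.0000)
check cable 4: ‖A_4−P‖² = 38.2500 ≈ L_4² = 38.2500 ✓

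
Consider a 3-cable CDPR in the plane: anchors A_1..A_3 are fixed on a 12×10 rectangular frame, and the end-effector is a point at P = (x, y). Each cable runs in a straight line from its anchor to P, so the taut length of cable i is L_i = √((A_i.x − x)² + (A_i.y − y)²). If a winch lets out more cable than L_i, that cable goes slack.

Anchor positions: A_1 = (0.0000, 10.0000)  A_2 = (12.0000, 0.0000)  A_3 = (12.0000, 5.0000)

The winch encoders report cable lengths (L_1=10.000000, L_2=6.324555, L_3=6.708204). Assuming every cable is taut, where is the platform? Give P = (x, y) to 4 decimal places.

expand ‖A_i−P‖²=L_i² and subtract eq 1 (c_i ≔ ‖A_i‖²−L_i²)
c_1 = 0.0000+100.0000−100.0000 = 0.0000
eq1−eq2 → [-24.0000  20.0000]·P = -104.0000
eq1−eq3 → [-24.0000  10.0000]·P = -124.0000
2×2 solve → P = (6.0000, 2.0000)

(6.0000, 2.0000)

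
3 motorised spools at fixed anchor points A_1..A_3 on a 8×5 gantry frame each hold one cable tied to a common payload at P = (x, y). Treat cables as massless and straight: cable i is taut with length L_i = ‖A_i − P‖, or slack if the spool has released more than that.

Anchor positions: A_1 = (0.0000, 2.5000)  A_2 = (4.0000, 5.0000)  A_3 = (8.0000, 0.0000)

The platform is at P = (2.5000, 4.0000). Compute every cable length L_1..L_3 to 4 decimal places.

(2.9155, 1.8028, 6.8007)

cable 1: Δx=-2.5000, Δy=-1.5000; L_1 = √(Δx²+Δy²) = 2.9155
cable 2: Δx=1.5000, Δy=1.0000; L_2 = √(Δx²+Δy²) = 1.8028
cable 3: Δx=5.5000, Δy=-4.0000; L_3 = √(Δx²+Δy²) = 6.8007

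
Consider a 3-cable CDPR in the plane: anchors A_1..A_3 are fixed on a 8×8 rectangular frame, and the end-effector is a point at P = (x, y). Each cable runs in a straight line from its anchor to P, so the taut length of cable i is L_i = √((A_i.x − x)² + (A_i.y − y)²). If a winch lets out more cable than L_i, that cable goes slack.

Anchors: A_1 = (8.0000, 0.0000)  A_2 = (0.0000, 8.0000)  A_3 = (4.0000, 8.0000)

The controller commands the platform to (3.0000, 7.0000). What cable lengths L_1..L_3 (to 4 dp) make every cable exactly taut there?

(8.6023, 3.1623, 1.4142)

L_1 = √((8.0000−3.0000)² + (0.0000−7.0000)²) = 8.6023
L_2 = √((0.0000−3.0000)² + (8.0000−7.0000)²) = 3.1623
L_3 = √((4.0000−3.0000)² + (8.0000−7.0000)²) = 1.4142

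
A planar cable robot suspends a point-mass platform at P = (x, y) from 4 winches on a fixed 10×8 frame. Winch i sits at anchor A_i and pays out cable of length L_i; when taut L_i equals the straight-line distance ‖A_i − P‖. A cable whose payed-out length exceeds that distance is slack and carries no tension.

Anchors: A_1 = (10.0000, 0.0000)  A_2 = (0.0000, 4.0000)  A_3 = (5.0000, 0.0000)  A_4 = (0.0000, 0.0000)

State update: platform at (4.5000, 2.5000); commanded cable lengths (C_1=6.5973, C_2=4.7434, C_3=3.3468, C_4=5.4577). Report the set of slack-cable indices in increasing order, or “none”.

1, 3, 4

i=1: geometric 6.0415 vs commanded 6.5973 ⇒ slack
i=2: geometric 4.7434 vs commanded 4.7434 ⇒ taut
i=3: geometric 2.5495 vs commanded 3.3468 ⇒ slack
i=4: geometric 5.1478 vs commanded 5.4577 ⇒ slack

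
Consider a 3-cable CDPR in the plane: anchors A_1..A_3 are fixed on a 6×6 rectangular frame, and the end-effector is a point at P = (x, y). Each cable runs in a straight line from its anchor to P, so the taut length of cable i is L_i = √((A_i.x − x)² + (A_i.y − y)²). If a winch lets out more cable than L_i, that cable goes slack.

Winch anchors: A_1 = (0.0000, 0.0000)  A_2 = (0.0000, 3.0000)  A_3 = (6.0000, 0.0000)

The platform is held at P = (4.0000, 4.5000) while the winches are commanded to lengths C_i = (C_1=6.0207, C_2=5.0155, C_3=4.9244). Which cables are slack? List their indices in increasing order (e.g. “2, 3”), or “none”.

2

cable 1: √((-4.0000)²+(-4.5000)²)=6.0208, C_1=6.0207: taut
cable 2: √((-4.0000)²+(-1.5000)²)=4.2720, C_2=5.0155: slack
cable 3: √((2.0000)²+(-4.5000)²)=4.9244, C_3=4.9244: taut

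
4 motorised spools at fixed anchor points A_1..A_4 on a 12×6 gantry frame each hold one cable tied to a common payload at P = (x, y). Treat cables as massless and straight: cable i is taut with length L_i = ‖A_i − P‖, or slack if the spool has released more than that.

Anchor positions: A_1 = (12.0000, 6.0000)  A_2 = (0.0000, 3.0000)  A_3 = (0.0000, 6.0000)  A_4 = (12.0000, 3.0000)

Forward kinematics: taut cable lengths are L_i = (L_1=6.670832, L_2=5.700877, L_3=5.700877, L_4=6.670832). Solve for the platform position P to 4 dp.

(5.5000, 4.5000)

each cable: (A_i−P)·(A_i−P) = L_i²; let q_i = ‖A_i‖²−L_i²
q_1 = 144.0000+36.0000−44.5000 = 135.5000
row 1: 24.0000x + 6.0000y = 159.0000  (q_2=-23.5000)
row 2: 24.0000x + 0.0000y = 132.0000  (q_3=3.5000)
row 3: 0.0000x + 6.0000y = 27.0000  (q_4=108.5000)
Cramer on rows 1–2 → x = 5.5000, y = 4.5000
check cable 4: ‖A_4−P‖² = 44.5000 ≈ L_4² = 44.5000 ✓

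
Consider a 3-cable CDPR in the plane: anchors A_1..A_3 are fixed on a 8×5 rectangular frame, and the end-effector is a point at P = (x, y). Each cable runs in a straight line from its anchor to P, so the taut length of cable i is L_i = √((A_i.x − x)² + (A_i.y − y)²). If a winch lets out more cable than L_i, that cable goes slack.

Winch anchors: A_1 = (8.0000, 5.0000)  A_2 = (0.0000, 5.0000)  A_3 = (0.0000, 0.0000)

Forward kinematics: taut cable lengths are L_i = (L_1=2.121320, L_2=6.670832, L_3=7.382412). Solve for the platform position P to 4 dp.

each cable: (A_i−P)·(A_i−P) = L_i²; let k_i = ‖A_i‖²−L_i²
k_1 = 64.0000+25.0000−4.5000 = 84.5000
row 1: 16.0000x + 0.0000y = 104.0000  (k_2=-19.5000)
row 2: 16.0000x + 10.0000y = 139.0000  (k_3=-54.5000)
Cramer on rows 1–2 → x = 6.5000, y = 3.5000

(6.5000, 3.5000)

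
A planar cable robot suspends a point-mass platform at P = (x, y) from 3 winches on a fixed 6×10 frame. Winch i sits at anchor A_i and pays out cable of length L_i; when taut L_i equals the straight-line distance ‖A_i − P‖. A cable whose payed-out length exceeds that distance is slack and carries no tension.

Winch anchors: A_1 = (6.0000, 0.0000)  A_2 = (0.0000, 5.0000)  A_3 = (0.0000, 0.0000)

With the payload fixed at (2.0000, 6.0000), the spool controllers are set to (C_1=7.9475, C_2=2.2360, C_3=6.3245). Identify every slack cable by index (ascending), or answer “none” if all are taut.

cable 1: √((4.0000)²+(-6.0000)²)=7.2111, C_1=7.9475: slack
cable 2: √((-2.0000)²+(-1.0000)²)=2.2361, C_2=2.2360: taut
cable 3: √((-2.0000)²+(-6.0000)²)=6.3246, C_3=6.3245: taut

1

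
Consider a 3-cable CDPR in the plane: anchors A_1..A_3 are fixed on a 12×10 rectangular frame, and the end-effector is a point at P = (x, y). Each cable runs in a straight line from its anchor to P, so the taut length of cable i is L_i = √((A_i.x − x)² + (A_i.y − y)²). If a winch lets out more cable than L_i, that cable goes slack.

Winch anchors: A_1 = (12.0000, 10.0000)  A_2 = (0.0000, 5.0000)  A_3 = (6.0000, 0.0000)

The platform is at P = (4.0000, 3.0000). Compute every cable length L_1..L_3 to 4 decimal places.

L_1 = √((12.0000−4.0000)² + (10.0000−3.0000)²) = 10.6301
L_2 = √((0.0000−4.0000)² + (5.0000−3.0000)²) = 4.4721
L_3 = √((6.0000−4.0000)² + (0.0000−3.0000)²) = 3.6056

(10.6301, 4.4721, 3.6056)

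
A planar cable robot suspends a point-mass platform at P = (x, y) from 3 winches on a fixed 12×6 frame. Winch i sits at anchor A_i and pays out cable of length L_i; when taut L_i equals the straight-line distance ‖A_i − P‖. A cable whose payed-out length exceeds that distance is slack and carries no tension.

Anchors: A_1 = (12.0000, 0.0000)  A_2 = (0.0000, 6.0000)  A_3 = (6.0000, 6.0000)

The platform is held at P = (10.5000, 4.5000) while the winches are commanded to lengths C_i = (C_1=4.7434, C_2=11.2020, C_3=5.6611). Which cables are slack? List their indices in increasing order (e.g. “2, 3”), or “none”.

i=1: geometric 4.7434 vs commanded 4.7434 ⇒ taut
i=2: geometric 10.6066 vs commanded 11.2020 ⇒ slack
i=3: geometric 4.7434 vs commanded 5.6611 ⇒ slack

2, 3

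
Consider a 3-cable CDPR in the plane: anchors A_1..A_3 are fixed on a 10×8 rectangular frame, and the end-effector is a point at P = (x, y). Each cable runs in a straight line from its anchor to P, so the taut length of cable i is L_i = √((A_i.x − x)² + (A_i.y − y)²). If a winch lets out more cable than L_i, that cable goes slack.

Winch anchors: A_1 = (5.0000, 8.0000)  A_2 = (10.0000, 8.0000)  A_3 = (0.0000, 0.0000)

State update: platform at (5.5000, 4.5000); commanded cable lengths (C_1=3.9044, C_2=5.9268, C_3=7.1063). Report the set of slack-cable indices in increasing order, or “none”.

1, 2

i=1: geometric 3.5355 vs commanded 3.9044 ⇒ slack
i=2: geometric 5.7009 vs commanded 5.9268 ⇒ slack
i=3: geometric 7.1063 vs commanded 7.1063 ⇒ taut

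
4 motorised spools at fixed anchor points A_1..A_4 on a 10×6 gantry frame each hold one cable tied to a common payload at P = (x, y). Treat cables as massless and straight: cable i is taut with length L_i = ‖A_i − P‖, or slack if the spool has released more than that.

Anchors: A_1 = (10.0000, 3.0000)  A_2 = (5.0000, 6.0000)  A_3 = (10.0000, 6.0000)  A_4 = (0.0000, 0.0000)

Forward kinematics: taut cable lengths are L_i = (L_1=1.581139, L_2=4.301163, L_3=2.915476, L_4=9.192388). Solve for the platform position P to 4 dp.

each cable: (A_i−P)·(A_i−P) = L_i²; let k_i = ‖A_i‖²−L_i²
k_1 = 100.0000+9.0000−2.5000 = 106.5000
row 1: 10.0000x − 6.0000y = 64.0000  (k_2=42.5000)
row 2: 0.0000x − 6.0000y = -21.0000  (k_3=127.5000)
row 3: 20.0000x + 6.0000y = 191.0000  (k_4=-84.5000)
Cramer on rows 1–2 → x = 8.5000, y = 3.5000
check cable 4: ‖A_4−P‖² = 84.5000 ≈ L_4² = 84.5000 ✓

(8.5000, 3.5000)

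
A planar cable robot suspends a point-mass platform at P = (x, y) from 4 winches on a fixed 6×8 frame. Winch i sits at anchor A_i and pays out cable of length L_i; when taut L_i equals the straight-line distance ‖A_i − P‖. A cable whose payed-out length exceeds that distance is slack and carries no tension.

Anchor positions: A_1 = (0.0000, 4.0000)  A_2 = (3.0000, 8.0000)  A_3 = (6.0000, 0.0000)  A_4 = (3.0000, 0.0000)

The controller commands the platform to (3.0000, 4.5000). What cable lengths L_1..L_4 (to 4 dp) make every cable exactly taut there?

(3.0414, 3.5000, 5.4083, 4.5000)

L_1 = √((0.0000−3.0000)² + (4.0000−4.5000)²) = 3.0414
L_2 = √((3.0000−3.0000)² + (8.0000−4.5000)²) = 3.5000
L_3 = √((6.0000−3.0000)² + (0.0000−4.5000)²) = 5.4083
L_4 = √((3.0000−3.0000)² + (0.0000−4.5000)²) = 4.5000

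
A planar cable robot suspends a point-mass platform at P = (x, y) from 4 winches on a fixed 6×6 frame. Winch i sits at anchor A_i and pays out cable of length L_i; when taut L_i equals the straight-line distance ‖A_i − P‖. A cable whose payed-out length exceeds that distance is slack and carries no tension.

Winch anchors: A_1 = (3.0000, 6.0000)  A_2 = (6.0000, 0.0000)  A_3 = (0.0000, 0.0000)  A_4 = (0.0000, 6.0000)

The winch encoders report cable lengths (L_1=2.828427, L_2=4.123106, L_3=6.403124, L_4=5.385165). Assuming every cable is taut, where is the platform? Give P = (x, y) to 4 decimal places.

(5.0000, 4.0000)

expand ‖A_i−P‖²=L_i² and subtract eq 1 (c_i ≔ ‖A_i‖²−L_i²)
c_1 = 9.0000+36.0000−8.0000 = 37.0000
eq1−eq2 → [-6.0000  12.0000]·P = 18.0000
eq1−eq3 → [6.0000  12.0000]·P = 78.0000
eq1−eq4 → [6.0000  0.0000]·P = 30.0000
2×2 solve → P = (5.0000, 4.0000)
check cable 4: ‖A_4−P‖² = 29.0000 ≈ L_4² = 29.0000 ✓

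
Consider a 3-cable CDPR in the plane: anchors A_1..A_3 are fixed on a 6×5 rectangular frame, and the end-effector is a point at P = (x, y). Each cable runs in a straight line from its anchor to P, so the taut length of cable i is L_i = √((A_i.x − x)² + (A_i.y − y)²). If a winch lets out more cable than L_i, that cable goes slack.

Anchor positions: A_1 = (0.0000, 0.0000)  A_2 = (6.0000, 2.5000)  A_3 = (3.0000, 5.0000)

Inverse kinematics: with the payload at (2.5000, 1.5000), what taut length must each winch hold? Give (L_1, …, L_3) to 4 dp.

(2.9155, 3.6401, 3.5355)

cable 1: Δx=-2.5000, Δy=-1.5000; L_1 = √(Δx²+Δy²) = 2.9155
cable 2: Δx=3.5000, Δy=1.0000; L_2 = √(Δx²+Δy²) = 3.6401
cable 3: Δx=0.5000, Δy=3.5000; L_3 = √(Δx²+Δy²) = 3.5355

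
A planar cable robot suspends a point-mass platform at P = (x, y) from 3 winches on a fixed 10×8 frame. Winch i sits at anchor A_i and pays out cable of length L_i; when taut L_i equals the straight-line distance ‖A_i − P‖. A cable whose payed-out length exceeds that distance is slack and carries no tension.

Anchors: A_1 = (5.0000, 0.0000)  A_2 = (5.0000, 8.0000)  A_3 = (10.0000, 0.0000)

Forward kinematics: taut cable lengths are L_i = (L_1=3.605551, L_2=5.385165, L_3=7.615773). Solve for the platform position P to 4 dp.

(3.0000, 3.0000)

each cable: (A_i−P)·(A_i−P) = L_i²; let c_i = ‖A_i‖²−L_i²
c_1 = 25.0000+0.0000−13.0000 = 12.0000
row 1: 0.0000x − 16.0000y = -48.0000  (c_2=60.0000)
row 2: -10.0000x + 0.0000y = -30.0000  (c_3=42.0000)
Cramer on rows 1–2 → x = 3.0000, y = 3.0000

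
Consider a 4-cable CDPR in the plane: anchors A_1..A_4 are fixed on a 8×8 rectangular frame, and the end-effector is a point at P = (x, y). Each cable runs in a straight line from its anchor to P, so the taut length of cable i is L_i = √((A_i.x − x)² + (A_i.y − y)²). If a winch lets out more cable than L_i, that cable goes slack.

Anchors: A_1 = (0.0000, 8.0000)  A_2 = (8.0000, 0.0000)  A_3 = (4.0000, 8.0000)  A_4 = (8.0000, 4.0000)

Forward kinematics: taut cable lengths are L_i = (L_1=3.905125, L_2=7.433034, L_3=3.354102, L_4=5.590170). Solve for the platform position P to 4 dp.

(2.5000, 5.0000)

expand ‖A_i−P‖²=L_i² and subtract eq 1 (c_i ≔ ‖A_i‖²−L_i²)
c_1 = 0.0000+64.0000−15.2500 = 48.7500
eq1−eq2 → [-16.0000  16.0000]·P = 40.0000
eq1−eq3 → [-8.0000  0.0000]·P = -20.0000
eq1−eq4 → [-16.0000  8.0000]·P = 0.0000
2×2 solve → P = (2.5000, 5.0000)
check cable 4: ‖A_4−P‖² = 31.2500 ≈ L_4² = 31.2500 ✓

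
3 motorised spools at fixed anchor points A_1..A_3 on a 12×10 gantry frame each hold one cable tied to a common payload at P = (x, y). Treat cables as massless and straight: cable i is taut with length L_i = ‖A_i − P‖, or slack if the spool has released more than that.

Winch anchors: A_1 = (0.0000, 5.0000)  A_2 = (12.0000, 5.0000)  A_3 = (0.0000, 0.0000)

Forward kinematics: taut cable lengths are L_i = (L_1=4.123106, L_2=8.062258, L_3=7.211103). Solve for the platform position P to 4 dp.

circle eqns → linear via eq_j − eq_1; set k_j = A_j·A_j − L_j²
k_1 = 0.0000+25.0000−17.0000 = 8.0000
-24.0000·x + 0.0000·y = k_1−k_2 = -96.0000
0.0000·x + 10.0000·y = k_1−k_3 = 60.0000
solve first two rows → x=4.0000, y=6.0000

(4.0000, 6.0000)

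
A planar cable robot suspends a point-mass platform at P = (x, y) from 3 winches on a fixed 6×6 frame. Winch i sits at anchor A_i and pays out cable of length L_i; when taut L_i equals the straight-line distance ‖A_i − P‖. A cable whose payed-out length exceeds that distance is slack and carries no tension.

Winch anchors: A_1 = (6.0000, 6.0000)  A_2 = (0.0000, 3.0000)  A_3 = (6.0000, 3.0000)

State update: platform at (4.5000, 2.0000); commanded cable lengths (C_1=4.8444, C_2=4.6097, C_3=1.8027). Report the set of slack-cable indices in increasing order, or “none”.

cable 1: √((1.5000)²+(4.0000)²)=4.2720, C_1=4.8444: slack
cable 2: √((-4.5000)²+(1.0000)²)=4.6098, C_2=4.6097: taut
cable 3: √((1.5000)²+(1.0000)²)=1.8028, C_3=1.8027: taut

1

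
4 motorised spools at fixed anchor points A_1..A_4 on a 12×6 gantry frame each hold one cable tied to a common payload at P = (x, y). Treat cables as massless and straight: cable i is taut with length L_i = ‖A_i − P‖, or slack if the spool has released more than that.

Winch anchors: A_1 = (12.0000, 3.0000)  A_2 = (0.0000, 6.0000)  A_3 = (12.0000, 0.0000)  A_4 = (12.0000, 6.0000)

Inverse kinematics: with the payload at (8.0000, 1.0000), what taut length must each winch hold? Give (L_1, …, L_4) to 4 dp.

L_1 = √((12.0000−8.0000)² + (3.0000−1.0000)²) = 4.4721
L_2 = √((0.0000−8.0000)² + (6.0000−1.0000)²) = 9.4340
L_3 = √((12.0000−8.0000)² + (0.0000−1.0000)²) = 4.1231
L_4 = √((12.0000−8.0000)² + (6.0000−1.0000)²) = 6.4031

(4.4721, 9.4340, 4.1231, 6.4031)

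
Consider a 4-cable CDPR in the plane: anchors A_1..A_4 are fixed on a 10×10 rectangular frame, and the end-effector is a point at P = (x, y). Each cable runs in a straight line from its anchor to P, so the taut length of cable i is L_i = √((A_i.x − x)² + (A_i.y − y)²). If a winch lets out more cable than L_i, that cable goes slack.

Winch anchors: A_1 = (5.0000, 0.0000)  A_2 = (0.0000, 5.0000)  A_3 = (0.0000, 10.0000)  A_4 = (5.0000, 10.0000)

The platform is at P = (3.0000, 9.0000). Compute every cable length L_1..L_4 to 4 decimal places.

(9.2195, 5.0000, 3.1623, 2.2361)

L_1 = √((5.0000−3.0000)² + (0.0000−9.0000)²) = 9.2195
L_2 = √((0.0000−3.0000)² + (5.0000−9.0000)²) = 5.0000
L_3 = √((0.0000−3.0000)² + (10.0000−9.0000)²) = 3.1623
L_4 = √((5.0000−3.0000)² + (10.0000−9.0000)²) = 2.2361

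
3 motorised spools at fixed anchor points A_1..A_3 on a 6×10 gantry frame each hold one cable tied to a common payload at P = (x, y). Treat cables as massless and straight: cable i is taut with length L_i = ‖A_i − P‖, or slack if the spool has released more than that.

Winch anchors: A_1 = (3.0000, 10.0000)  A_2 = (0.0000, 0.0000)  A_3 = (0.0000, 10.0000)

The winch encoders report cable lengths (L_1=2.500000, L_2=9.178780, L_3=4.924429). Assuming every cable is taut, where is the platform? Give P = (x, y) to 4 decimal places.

each cable: (A_i−P)·(A_i−P) = L_i²; let k_i = ‖A_i‖²−L_i²
k_1 = 9.0000+100.0000−6.2500 = 102.7500
row 1: 6.0000x + 20.0000y = 187.0000  (k_2=-84.2500)
row 2: 6.0000x + 0.0000y = 27.0000  (k_3=75.7500)
Cramer on rows 1–2 → x = 4.5000, y = 8.0000

(4.5000, 8.0000)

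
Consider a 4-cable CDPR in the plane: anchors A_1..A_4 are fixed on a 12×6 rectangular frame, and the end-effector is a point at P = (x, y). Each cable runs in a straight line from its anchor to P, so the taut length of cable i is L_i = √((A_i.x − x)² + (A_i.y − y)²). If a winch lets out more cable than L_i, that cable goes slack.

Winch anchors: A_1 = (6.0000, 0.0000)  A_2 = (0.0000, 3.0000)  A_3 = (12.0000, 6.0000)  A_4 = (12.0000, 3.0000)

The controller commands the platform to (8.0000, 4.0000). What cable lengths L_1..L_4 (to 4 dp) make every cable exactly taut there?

cable 1: Δx=-2.0000, Δy=-4.0000; L_1 = √(Δx²+Δy²) = 4.4721
cable 2: Δx=-8.0000, Δy=-1.0000; L_2 = √(Δx²+Δy²) = 8.0623
cable 3: Δx=4.0000, Δy=2.0000; L_3 = √(Δx²+Δy²) = 4.4721
cable 4: Δx=4.0000, Δy=-1.0000; L_4 = √(Δx²+Δy²) = 4.1231

(4.4721, 8.0623, 4.4721, 4.1231)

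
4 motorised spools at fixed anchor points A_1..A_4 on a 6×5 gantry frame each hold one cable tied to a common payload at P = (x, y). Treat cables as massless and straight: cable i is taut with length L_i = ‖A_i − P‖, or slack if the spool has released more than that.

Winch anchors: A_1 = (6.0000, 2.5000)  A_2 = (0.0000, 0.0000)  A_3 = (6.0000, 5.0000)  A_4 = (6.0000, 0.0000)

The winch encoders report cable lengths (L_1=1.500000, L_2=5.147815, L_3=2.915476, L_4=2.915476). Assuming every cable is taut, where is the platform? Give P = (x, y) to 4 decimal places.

circle eqns → linear via eq_j − eq_1; set k_j = A_j·A_j − L_j²
k_1 = 36.0000+6.2500−2.2500 = 40.0000
12.0000·x + 5.0000·y = k_1−k_2 = 66.5000
0.0000·x − 5.0000·y = k_1−k_3 = -12.5000
0.0000·x + 5.0000·y = k_1−k_4 = 12.5000
solve first two rows → x=4.5000, y=2.5000
check cable 4: ‖A_4−P‖² = 8.5000 ≈ L_4² = 8.5000 ✓

(4.5000, 2.5000)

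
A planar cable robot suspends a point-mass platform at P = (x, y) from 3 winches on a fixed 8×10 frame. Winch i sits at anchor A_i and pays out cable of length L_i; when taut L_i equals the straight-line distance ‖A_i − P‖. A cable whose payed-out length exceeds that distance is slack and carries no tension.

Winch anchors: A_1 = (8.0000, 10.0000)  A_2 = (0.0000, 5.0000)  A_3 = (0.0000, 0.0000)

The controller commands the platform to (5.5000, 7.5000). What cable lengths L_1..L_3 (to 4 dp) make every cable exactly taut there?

L_1 = √((8.0000−5.5000)² + (10.0000−7.5000)²) = 3.5355
L_2 = √((0.0000−5.5000)² + (5.0000−7.5000)²) = 6.0415
L_3 = √((0.0000−5.5000)² + (0.0000−7.5000)²) = 9.3005

(3.5355, 6.0415, 9.3005)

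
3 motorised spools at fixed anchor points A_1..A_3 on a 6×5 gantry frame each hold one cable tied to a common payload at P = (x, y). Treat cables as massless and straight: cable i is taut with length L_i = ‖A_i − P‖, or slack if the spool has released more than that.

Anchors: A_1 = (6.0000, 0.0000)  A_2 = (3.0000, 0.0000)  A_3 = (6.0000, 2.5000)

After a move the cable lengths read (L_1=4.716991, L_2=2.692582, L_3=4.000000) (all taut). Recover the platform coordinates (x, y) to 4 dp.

(2.0000, 2.5000)

each cable: (A_i−P)·(A_i−P) = L_i²; let c_i = ‖A_i‖²−L_i²
c_1 = 36.0000+0.0000−22.2500 = 13.7500
row 1: 6.0000x + 0.0000y = 12.0000  (c_2=1.7500)
row 2: 0.0000x − 5.0000y = -12.5000  (c_3=26.2500)
Cramer on rows 1–2 → x = 2.0000, y = 2.5000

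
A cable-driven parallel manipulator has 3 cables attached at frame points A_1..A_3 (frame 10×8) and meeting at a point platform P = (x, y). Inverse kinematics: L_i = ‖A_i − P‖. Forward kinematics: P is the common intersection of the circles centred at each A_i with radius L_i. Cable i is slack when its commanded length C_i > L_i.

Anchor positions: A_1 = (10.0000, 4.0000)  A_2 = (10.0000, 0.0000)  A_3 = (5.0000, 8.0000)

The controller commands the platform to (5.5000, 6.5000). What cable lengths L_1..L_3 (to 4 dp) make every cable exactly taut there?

cable 1: Δx=4.5000, Δy=-2.5000; L_1 = √(Δx²+Δy²) = 5.1478
cable 2: Δx=4.5000, Δy=-6.5000; L_2 = √(Δx²+Δy²) = 7.9057
cable 3: Δx=-0.5000, Δy=1.5000; L_3 = √(Δx²+Δy²) = 1.5811

(5.1478, 7.9057, 1.5811)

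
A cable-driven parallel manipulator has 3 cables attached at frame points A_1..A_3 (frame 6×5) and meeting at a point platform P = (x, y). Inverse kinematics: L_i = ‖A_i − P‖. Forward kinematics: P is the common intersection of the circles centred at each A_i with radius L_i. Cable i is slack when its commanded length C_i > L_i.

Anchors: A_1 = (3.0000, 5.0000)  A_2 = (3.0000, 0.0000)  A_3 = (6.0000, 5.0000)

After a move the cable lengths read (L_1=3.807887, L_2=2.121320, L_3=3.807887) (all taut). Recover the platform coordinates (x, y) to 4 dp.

(4.5000, 1.5000)

circle eqns → linear via eq_j − eq_1; set c_j = A_j·A_j − L_j²
c_1 = 9.0000+25.0000−14.5000 = 19.5000
0.0000·x + 10.0000·y = c_1−c_2 = 15.0000
-6.0000·x + 0.0000·y = c_1−c_3 = -27.0000
solve first two rows → x=4.5000, y=1.5000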